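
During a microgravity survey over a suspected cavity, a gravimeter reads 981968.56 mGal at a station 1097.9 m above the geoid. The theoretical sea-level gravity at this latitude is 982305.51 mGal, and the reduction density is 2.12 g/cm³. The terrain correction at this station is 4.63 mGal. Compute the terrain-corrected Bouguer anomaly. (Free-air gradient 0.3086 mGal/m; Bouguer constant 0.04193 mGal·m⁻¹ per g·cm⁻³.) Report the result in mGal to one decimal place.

Free-air correction = 0.3086 × 1097.9 = 338.81 mGal
Free-air anomaly = 981968.56 − 982305.51 + (338.81) = 1.86 mGal
Bouguer slab correction = 0.04193 × 2.12 × 1097.9 = 97.59 mGal
Simple Bouguer anomaly = 1.86 − (97.59) = -95.73 mGal
Complete Bouguer anomaly = -95.73 + 4.63 = -91.10 mGal

-91.1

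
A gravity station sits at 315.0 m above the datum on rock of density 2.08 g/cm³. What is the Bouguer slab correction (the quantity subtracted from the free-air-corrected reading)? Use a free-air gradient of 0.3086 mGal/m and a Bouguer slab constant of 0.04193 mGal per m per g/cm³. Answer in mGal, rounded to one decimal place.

Bouguer slab correction = 0.04193 × 2.08 × 315.0 = 27.5 mGal

27.5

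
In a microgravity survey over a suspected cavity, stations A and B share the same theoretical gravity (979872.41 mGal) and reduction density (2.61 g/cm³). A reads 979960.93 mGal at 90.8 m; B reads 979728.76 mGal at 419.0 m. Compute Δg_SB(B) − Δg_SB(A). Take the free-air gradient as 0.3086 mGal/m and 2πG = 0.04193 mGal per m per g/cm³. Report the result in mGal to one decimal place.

Δg_SB(A) = 979960.93 − 979872.41 + 0.3086×90.8 − 0.04193×2.61×90.8 = 106.60 mGal
Δg_SB(B) = 979728.76 − 979872.41 + 0.3086×419.0 − 0.04193×2.61×419.0 = -60.20 mGal
Difference = -60.20 − (106.60) = -166.80 mGal

-166.8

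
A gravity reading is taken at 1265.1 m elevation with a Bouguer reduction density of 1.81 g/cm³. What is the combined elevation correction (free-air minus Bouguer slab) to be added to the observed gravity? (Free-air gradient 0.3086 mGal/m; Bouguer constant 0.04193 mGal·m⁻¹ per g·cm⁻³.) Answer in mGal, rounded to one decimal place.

Combined gradient = 0.3086 − 0.04193 × 1.81 = 0.2327067 mGal/m
Combined elevation correction = 0.2327067 × 1265.1 = 294.4 mGal

294.4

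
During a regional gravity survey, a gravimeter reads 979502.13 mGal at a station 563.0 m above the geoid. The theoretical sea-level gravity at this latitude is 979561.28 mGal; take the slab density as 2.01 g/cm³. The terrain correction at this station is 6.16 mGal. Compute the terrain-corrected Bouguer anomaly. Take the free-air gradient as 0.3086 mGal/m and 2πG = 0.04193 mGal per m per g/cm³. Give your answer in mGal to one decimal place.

Free-air correction = 0.3086 × 563.0 = 173.74 mGal
Free-air anomaly = 979502.13 − 979561.28 + (173.74) = 114.59 mGal
Bouguer slab correction = 0.04193 × 2.01 × 563.0 = 47.45 mGal
Simple Bouguer anomaly = 114.59 − (47.45) = 67.14 mGal
Complete Bouguer anomaly = 67.14 + 6.16 = 73.30 mGal

73.3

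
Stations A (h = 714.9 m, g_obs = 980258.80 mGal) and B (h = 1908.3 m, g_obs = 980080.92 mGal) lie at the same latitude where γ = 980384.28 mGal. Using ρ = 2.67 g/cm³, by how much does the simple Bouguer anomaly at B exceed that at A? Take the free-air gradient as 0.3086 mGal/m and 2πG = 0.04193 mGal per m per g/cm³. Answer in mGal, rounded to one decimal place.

Δg_SB(A) = 980258.80 − 980384.28 + 0.3086×714.9 − 0.04193×2.67×714.9 = 15.10 mGal
Δg_SB(B) = 980080.92 − 980384.28 + 0.3086×1908.3 − 0.04193×2.67×1908.3 = 71.90 mGal
Difference = 71.90 − (15.10) = 56.80 mGal

56.8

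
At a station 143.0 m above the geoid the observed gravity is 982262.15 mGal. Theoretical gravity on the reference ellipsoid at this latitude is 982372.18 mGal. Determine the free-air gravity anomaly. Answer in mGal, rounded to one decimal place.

Free-air correction = 0.3086 × 143.0 = 44.13 mGal
Free-air anomaly = 982262.15 − 982372.18 + (44.13) = -65.90 mGal

-65.9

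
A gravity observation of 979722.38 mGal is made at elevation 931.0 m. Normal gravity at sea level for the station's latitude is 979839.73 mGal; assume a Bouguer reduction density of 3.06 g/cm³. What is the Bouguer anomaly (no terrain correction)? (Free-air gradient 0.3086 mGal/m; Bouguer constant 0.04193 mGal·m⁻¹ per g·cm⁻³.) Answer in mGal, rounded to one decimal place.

Free-air correction = 0.3086 × 931.0 = 287.31 mGal
Free-air anomaly = 979722.38 − 979839.73 + (287.31) = 169.96 mGal
Bouguer slab correction = 0.04193 × 3.06 × 931.0 = 119.45 mGal
Simple Bouguer anomaly = 169.96 − (119.45) = 50.51 mGal

50.5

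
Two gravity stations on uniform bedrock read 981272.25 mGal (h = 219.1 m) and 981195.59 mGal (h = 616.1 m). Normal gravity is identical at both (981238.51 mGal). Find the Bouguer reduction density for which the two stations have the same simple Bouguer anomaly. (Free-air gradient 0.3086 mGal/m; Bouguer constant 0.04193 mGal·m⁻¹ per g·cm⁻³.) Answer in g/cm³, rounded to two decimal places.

Δg_obs = 981195.59 − 981272.25 = -76.66 mGal over Δh = 616.1 − 219.1 = 397.0 m
Equal Bouguer anomalies ⇒ Δg_obs + (0.3086 − 0.04193ρ)·Δh = 0
0.3086 − 0.04193ρ = −Δg_obs/Δh = 0.19310
ρ = (0.3086 − 0.19310) / 0.04193 = 2.75 g/cm³

2.75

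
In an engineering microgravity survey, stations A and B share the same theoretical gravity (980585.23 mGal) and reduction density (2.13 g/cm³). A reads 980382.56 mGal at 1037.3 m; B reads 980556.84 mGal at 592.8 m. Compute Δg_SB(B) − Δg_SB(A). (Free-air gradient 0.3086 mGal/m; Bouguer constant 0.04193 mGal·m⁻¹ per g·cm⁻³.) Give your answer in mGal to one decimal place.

Δg_SB(A) = 980382.56 − 980585.23 + 0.3086×1037.3 − 0.04193×2.13×1037.3 = 24.80 mGal
Δg_SB(B) = 980556.84 − 980585.23 + 0.3086×592.8 − 0.04193×2.13×592.8 = 101.60 mGal
Difference = 101.60 − (24.80) = 76.80 mGal

76.8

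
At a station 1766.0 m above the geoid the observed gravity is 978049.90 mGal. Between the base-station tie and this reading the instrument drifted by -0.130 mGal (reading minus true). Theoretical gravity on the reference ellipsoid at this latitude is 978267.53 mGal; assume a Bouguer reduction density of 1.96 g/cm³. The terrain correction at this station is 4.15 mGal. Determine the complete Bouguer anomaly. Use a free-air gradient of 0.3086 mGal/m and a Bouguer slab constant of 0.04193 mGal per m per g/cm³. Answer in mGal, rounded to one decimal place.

186.5

Drift-corrected reading = 978049.90 − (-0.130) = 978050.030 mGal
Free-air correction = 0.3086 × 1766.0 = 544.99 mGal
Free-air anomaly = 978050.030 − 978267.53 + (544.99) = 327.490 mGal
Bouguer slab correction = 0.04193 × 1.96 × 1766.0 = 145.13 mGal
Simple Bouguer anomaly = 327.490 − (145.13) = 182.360 mGal
Complete Bouguer anomaly = 182.360 + 4.15 = 186.510 mGal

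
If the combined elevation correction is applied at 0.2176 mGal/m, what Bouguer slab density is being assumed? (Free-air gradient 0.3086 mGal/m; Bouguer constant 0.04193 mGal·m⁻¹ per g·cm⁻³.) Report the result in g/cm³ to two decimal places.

2.17

0.2176 = 0.3086 − 0.04193 × ρ
ρ = (0.3086 − 0.2176) / 0.04193 = 2.17 g/cm³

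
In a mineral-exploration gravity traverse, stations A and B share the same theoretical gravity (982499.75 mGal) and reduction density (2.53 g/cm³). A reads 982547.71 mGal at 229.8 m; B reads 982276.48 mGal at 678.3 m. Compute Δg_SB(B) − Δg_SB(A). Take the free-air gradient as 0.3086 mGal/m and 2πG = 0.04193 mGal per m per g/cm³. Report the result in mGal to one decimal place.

Δg_SB(A) = 982547.71 − 982499.75 + 0.3086×229.8 − 0.04193×2.53×229.8 = 94.50 mGal
Δg_SB(B) = 982276.48 − 982499.75 + 0.3086×678.3 − 0.04193×2.53×678.3 = -85.90 mGal
Difference = -85.90 − (94.50) = -180.40 mGal

-180.4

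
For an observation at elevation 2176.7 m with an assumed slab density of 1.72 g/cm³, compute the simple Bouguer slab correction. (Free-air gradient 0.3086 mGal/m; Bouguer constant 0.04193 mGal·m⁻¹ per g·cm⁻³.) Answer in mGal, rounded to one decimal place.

157.0

Bouguer slab correction = 0.04193 × 1.72 × 2176.7 = 157.0 mGal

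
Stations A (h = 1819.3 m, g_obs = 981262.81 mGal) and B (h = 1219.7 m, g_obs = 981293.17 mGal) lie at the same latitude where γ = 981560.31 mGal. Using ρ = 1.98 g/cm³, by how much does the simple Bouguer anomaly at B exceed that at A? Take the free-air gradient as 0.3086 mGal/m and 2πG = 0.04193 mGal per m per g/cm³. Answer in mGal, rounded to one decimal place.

Δg_SB(A) = 981262.81 − 981560.31 + 0.3086×1819.3 − 0.04193×1.98×1819.3 = 112.90 mGal
Δg_SB(B) = 981293.17 − 981560.31 + 0.3086×1219.7 − 0.04193×1.98×1219.7 = 8.00 mGal
Difference = 8.00 − (112.90) = -104.90 mGal

-104.9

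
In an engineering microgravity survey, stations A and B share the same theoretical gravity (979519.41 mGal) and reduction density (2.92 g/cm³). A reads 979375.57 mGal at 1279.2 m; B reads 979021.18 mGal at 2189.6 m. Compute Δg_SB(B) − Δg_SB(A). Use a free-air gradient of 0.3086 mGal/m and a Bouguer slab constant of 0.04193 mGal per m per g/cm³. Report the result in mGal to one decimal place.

-184.9

Δg_SB(A) = 979375.57 − 979519.41 + 0.3086×1279.2 − 0.04193×2.92×1279.2 = 94.30 mGal
Δg_SB(B) = 979021.18 − 979519.41 + 0.3086×2189.6 − 0.04193×2.92×2189.6 = -90.60 mGal
Difference = -90.60 − (94.30) = -184.90 mGal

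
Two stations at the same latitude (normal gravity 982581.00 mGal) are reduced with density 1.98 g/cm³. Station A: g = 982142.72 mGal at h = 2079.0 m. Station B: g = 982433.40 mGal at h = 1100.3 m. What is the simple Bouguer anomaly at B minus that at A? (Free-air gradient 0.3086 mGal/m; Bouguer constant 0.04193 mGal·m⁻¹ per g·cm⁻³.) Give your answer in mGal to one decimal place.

Δg_SB(A) = 982142.72 − 982581.00 + 0.3086×2079.0 − 0.04193×1.98×2079.0 = 30.70 mGal
Δg_SB(B) = 982433.40 − 982581.00 + 0.3086×1100.3 − 0.04193×1.98×1100.3 = 100.60 mGal
Difference = 100.60 − (30.70) = 69.90 mGal

69.9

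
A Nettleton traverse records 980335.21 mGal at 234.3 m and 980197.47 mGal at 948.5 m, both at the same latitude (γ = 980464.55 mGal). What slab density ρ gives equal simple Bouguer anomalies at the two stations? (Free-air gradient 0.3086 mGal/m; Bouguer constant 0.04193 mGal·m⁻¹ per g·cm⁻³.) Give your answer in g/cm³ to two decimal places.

Δg_obs = 980197.47 − 980335.21 = -137.74 mGal over Δh = 948.5 − 234.3 = 714.2 m
Equal Bouguer anomalies ⇒ Δg_obs + (0.3086 − 0.04193ρ)·Δh = 0
0.3086 − 0.04193ρ = −Δg_obs/Δh = 0.19286
ρ = (0.3086 − 0.19286) / 0.04193 = 2.76 g/cm³

2.76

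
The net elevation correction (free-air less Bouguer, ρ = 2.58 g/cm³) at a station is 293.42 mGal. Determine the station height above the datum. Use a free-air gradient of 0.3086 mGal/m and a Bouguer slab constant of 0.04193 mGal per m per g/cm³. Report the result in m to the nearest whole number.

1464

Combined gradient = 0.3086 − 0.04193 × 2.58 = 0.2004206 mGal/m
h = 293.42 / 0.2004206 = 1464.02 m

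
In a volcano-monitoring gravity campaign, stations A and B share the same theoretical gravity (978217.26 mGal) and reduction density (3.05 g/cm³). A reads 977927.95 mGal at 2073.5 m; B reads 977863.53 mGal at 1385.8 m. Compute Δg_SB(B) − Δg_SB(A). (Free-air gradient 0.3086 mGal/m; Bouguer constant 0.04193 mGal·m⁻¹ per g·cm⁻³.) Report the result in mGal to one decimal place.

Δg_SB(A) = 977927.95 − 978217.26 + 0.3086×2073.5 − 0.04193×3.05×2073.5 = 85.40 mGal
Δg_SB(B) = 977863.53 − 978217.26 + 0.3086×1385.8 − 0.04193×3.05×1385.8 = -103.30 mGal
Difference = -103.30 − (85.40) = -188.70 mGal

-188.7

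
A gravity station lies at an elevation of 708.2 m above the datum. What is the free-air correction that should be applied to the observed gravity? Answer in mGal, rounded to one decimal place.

218.6

Free-air correction = 0.3086 × 708.2 = 218.6 mGal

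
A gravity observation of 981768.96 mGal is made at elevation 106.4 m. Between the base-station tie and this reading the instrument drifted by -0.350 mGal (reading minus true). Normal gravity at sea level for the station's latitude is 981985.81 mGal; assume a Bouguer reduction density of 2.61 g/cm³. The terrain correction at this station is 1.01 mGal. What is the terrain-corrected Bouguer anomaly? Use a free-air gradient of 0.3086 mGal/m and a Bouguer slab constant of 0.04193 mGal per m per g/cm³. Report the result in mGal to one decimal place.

-194.3

Drift-corrected reading = 981768.96 − (-0.350) = 981769.310 mGal
Free-air correction = 0.3086 × 106.4 = 32.84 mGal
Free-air anomaly = 981769.310 − 981985.81 + (32.84) = -183.660 mGal
Bouguer slab correction = 0.04193 × 2.61 × 106.4 = 11.64 mGal
Simple Bouguer anomaly = -183.660 − (11.64) = -195.300 mGal
Complete Bouguer anomaly = -195.300 + 1.01 = -194.290 mGal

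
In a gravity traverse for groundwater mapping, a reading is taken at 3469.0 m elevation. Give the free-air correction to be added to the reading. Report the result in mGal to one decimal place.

Free-air correction = 0.3086 × 3469.0 = 1070.5 mGal

1070.5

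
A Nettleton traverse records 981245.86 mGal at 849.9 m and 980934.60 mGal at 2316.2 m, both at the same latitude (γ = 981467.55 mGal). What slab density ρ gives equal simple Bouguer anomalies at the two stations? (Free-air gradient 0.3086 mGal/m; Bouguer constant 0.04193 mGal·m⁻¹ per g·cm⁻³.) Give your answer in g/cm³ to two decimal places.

2.30

Δg_obs = 980934.60 − 981245.86 = -311.26 mGal over Δh = 2316.2 − 849.9 = 1466.3 m
Equal Bouguer anomalies ⇒ Δg_obs + (0.3086 − 0.04193ρ)·Δh = 0
0.3086 − 0.04193ρ = −Δg_obs/Δh = 0.21228
ρ = (0.3086 − 0.21228) / 0.04193 = 2.30 g/cm³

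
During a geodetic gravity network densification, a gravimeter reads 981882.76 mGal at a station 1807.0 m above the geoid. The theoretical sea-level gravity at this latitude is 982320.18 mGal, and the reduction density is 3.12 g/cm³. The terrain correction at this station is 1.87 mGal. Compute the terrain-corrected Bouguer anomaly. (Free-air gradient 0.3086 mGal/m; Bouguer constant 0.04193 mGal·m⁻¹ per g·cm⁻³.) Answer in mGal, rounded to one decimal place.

Free-air correction = 0.3086 × 1807.0 = 557.64 mGal
Free-air anomaly = 981882.76 − 982320.18 + (557.64) = 120.22 mGal
Bouguer slab correction = 0.04193 × 3.12 × 1807.0 = 236.39 mGal
Simple Bouguer anomaly = 120.22 − (236.39) = -116.17 mGal
Complete Bouguer anomaly = -116.17 + 1.87 = -114.30 mGal

-114.3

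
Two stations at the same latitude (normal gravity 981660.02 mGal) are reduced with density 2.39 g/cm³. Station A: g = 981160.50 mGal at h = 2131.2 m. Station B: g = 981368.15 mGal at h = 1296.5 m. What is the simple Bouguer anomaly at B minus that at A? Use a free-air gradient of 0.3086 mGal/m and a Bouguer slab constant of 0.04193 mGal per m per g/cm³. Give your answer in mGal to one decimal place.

33.7

Δg_SB(A) = 981160.50 − 981660.02 + 0.3086×2131.2 − 0.04193×2.39×2131.2 = -55.40 mGal
Δg_SB(B) = 981368.15 − 981660.02 + 0.3086×1296.5 − 0.04193×2.39×1296.5 = -21.70 mGal
Difference = -21.70 − (-55.40) = 33.70 mGal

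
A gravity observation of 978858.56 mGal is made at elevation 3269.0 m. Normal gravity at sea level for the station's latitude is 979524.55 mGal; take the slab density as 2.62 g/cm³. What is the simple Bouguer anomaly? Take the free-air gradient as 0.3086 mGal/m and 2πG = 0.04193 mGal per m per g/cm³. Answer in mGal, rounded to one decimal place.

-16.3

Free-air correction = 0.3086 × 3269.0 = 1008.81 mGal
Free-air anomaly = 978858.56 − 979524.55 + (1008.81) = 342.82 mGal
Bouguer slab correction = 0.04193 × 2.62 × 3269.0 = 359.12 mGal
Simple Bouguer anomaly = 342.82 − (359.12) = -16.30 mGal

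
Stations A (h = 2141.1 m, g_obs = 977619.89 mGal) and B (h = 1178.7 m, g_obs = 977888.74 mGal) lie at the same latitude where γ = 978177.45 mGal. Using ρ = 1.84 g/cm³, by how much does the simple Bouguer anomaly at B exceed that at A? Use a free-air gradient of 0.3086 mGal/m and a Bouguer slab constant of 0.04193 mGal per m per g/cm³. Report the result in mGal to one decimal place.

Δg_SB(A) = 977619.89 − 978177.45 + 0.3086×2141.1 − 0.04193×1.84×2141.1 = -62.00 mGal
Δg_SB(B) = 977888.74 − 978177.45 + 0.3086×1178.7 − 0.04193×1.84×1178.7 = -15.90 mGal
Difference = -15.90 − (-62.00) = 46.10 mGal

46.1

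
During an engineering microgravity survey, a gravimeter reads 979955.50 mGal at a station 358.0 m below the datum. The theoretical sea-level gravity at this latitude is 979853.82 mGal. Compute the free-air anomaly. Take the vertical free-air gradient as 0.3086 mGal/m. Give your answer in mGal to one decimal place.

Free-air correction = 0.3086 × -358.0 = -110.48 mGal
Free-air anomaly = 979955.50 − 979853.82 + (-110.48) = -8.80 mGal

-8.8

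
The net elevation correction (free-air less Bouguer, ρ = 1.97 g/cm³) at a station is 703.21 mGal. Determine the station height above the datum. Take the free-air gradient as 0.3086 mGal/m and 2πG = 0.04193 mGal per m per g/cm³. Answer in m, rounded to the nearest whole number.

Combined gradient = 0.3086 − 0.04193 × 1.97 = 0.2259979 mGal/m
h = 703.21 / 0.2259979 = 3111.58 m

3112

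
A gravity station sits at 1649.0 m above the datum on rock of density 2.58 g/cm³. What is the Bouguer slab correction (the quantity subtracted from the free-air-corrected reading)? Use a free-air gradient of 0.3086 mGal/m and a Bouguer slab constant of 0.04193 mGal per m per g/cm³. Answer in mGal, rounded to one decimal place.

178.4

Bouguer slab correction = 0.04193 × 2.58 × 1649.0 = 178.4 mGal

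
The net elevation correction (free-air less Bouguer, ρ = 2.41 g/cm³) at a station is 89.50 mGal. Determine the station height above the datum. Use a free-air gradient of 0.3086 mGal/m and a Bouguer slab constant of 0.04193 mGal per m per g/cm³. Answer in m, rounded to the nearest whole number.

Combined gradient = 0.3086 − 0.04193 × 2.41 = 0.2075487 mGal/m
h = 89.50 / 0.2075487 = 431.22 m

431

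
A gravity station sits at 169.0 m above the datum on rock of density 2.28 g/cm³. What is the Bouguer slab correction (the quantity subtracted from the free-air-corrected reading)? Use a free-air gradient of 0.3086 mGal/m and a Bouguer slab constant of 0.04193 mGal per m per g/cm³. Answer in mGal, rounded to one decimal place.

16.2

Bouguer slab correction = 0.04193 × 2.28 × 169.0 = 16.2 mGal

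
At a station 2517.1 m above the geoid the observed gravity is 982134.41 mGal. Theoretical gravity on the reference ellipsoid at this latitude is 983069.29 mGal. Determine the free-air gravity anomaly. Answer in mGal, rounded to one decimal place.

-158.1

Free-air correction = 0.3086 × 2517.1 = 776.78 mGal
Free-air anomaly = 982134.41 − 983069.29 + (776.78) = -158.10 mGal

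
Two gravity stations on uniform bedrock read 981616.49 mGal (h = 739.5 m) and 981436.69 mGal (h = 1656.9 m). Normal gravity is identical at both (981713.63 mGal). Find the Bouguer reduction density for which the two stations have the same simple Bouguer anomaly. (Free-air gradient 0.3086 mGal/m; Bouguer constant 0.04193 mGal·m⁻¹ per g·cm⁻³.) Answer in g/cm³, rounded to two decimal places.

Δg_obs = 981436.69 − 981616.49 = -179.80 mGal over Δh = 1656.9 − 739.5 = 917.4 m
Equal Bouguer anomalies ⇒ Δg_obs + (0.3086 − 0.04193ρ)·Δh = 0
0.3086 − 0.04193ρ = −Δg_obs/Δh = 0.19599
ρ = (0.3086 − 0.19599) / 0.04193 = 2.69 g/cm³

2.69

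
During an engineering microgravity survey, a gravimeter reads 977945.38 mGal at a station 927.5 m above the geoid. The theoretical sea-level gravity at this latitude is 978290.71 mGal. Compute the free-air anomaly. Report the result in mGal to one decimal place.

-59.1

Free-air correction = 0.3086 × 927.5 = 286.23 mGal
Free-air anomaly = 977945.38 − 978290.71 + (286.23) = -59.10 mGal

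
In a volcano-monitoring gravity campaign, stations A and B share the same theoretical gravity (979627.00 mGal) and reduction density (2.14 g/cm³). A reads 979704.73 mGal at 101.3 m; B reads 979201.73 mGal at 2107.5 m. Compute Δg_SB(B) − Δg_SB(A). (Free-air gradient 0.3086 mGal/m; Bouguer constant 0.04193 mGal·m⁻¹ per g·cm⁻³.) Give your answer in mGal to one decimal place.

-63.9

Δg_SB(A) = 979704.73 − 979627.00 + 0.3086×101.3 − 0.04193×2.14×101.3 = 99.90 mGal
Δg_SB(B) = 979201.73 − 979627.00 + 0.3086×2107.5 − 0.04193×2.14×2107.5 = 36.00 mGal
Difference = 36.00 − (99.90) = -63.90 mGal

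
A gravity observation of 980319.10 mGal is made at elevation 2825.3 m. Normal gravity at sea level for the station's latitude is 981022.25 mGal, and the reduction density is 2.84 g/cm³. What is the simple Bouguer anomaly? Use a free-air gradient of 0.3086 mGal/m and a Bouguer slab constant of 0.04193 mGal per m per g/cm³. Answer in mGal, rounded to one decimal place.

-167.7

Free-air correction = 0.3086 × 2825.3 = 871.89 mGal
Free-air anomaly = 980319.10 − 981022.25 + (871.89) = 168.74 mGal
Bouguer slab correction = 0.04193 × 2.84 × 2825.3 = 336.44 mGal
Simple Bouguer anomaly = 168.74 − (336.44) = -167.70 mGal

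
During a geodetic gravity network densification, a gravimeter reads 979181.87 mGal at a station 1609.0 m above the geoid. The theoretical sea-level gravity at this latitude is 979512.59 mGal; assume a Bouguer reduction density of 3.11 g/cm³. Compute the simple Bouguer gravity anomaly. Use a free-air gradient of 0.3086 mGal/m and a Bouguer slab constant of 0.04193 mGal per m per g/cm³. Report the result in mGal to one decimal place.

-44.0

Free-air correction = 0.3086 × 1609.0 = 496.54 mGal
Free-air anomaly = 979181.87 − 979512.59 + (496.54) = 165.82 mGal
Bouguer slab correction = 0.04193 × 3.11 × 1609.0 = 209.82 mGal
Simple Bouguer anomaly = 165.82 − (209.82) = -44.00 mGal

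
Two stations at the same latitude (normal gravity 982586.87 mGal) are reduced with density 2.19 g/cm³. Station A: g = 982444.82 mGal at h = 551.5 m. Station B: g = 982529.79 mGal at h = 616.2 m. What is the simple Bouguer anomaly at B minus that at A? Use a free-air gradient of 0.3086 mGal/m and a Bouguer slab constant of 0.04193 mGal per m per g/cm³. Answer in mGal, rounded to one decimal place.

99.0

Δg_SB(A) = 982444.82 − 982586.87 + 0.3086×551.5 − 0.04193×2.19×551.5 = -22.50 mGal
Δg_SB(B) = 982529.79 − 982586.87 + 0.3086×616.2 − 0.04193×2.19×616.2 = 76.50 mGal
Difference = 76.50 − (-22.50) = 99.00 mGal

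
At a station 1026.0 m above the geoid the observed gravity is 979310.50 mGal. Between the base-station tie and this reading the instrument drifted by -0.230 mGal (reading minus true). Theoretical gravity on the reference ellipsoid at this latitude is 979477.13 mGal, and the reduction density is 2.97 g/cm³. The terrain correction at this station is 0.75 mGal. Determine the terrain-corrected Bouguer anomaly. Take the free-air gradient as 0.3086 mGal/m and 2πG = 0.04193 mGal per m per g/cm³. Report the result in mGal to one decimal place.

Drift-corrected reading = 979310.50 − (-0.230) = 979310.730 mGal
Free-air correction = 0.3086 × 1026.0 = 316.62 mGal
Free-air anomaly = 979310.730 − 979477.13 + (316.62) = 150.220 mGal
Bouguer slab correction = 0.04193 × 2.97 × 1026.0 = 127.77 mGal
Simple Bouguer anomaly = 150.220 − (127.77) = 22.450 mGal
Complete Bouguer anomaly = 22.450 + 0.75 = 23.200 mGal

23.2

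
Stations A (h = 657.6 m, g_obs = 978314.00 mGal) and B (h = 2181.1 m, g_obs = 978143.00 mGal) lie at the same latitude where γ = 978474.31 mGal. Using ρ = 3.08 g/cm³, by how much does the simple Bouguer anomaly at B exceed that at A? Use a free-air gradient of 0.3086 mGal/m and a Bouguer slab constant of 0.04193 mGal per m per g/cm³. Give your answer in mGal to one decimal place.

102.4

Δg_SB(A) = 978314.00 − 978474.31 + 0.3086×657.6 − 0.04193×3.08×657.6 = -42.30 mGal
Δg_SB(B) = 978143.00 − 978474.31 + 0.3086×2181.1 − 0.04193×3.08×2181.1 = 60.10 mGal
Difference = 60.10 − (-42.30) = 102.40 mGal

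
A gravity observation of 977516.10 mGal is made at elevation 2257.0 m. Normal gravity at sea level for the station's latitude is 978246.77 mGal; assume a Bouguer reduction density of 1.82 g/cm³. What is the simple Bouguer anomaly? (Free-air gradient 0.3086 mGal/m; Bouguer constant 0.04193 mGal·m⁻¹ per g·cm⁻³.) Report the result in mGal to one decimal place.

-206.4

Free-air correction = 0.3086 × 2257.0 = 696.51 mGal
Free-air anomaly = 977516.10 − 978246.77 + (696.51) = -34.16 mGal
Bouguer slab correction = 0.04193 × 1.82 × 2257.0 = 172.24 mGal
Simple Bouguer anomaly = -34.16 − (172.24) = -206.40 mGal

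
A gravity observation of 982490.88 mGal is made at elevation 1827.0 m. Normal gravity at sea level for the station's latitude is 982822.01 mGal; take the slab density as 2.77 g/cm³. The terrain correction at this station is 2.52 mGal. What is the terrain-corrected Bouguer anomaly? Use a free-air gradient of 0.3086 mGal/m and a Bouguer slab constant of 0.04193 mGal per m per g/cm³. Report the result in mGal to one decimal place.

23.0

Free-air correction = 0.3086 × 1827.0 = 563.81 mGal
Free-air anomaly = 982490.88 − 982822.01 + (563.81) = 232.68 mGal
Bouguer slab correction = 0.04193 × 2.77 × 1827.0 = 212.20 mGal
Simple Bouguer anomaly = 232.68 − (212.20) = 20.48 mGal
Complete Bouguer anomaly = 20.48 + 2.52 = 23.00 mGal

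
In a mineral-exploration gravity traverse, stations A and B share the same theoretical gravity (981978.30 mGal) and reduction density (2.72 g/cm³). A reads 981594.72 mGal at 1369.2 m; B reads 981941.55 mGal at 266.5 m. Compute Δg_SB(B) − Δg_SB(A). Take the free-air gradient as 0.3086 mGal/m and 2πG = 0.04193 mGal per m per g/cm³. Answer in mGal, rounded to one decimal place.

132.3

Δg_SB(A) = 981594.72 − 981978.30 + 0.3086×1369.2 − 0.04193×2.72×1369.2 = -117.20 mGal
Δg_SB(B) = 981941.55 − 981978.30 + 0.3086×266.5 − 0.04193×2.72×266.5 = 15.10 mGal
Difference = 15.10 − (-117.20) = 132.30 mGal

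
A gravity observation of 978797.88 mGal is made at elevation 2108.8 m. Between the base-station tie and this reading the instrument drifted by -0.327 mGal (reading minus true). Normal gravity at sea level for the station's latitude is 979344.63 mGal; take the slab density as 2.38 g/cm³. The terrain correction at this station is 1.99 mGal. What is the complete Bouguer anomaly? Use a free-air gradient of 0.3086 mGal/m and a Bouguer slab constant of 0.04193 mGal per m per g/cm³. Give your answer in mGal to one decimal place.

-104.1

Drift-corrected reading = 978797.88 − (-0.327) = 978798.207 mGal
Free-air correction = 0.3086 × 2108.8 = 650.78 mGal
Free-air anomaly = 978798.207 − 979344.63 + (650.78) = 104.357 mGal
Bouguer slab correction = 0.04193 × 2.38 × 2108.8 = 210.44 mGal
Simple Bouguer anomaly = 104.357 − (210.44) = -106.083 mGal
Complete Bouguer anomaly = -106.083 + 1.99 = -104.093 mGal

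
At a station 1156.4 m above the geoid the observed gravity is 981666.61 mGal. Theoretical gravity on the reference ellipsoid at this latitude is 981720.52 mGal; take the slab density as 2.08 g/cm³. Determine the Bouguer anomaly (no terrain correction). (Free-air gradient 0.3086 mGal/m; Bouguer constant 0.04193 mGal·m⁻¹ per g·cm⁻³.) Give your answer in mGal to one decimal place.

202.1

Free-air correction = 0.3086 × 1156.4 = 356.87 mGal
Free-air anomaly = 981666.61 − 981720.52 + (356.87) = 302.96 mGal
Bouguer slab correction = 0.04193 × 2.08 × 1156.4 = 100.85 mGal
Simple Bouguer anomaly = 302.96 − (100.85) = 202.11 mGal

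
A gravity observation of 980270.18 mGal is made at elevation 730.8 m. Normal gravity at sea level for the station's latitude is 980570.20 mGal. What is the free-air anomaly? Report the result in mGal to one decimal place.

-74.5

Free-air correction = 0.3086 × 730.8 = 225.52 mGal
Free-air anomaly = 980270.18 − 980570.20 + (225.52) = -74.50 mGal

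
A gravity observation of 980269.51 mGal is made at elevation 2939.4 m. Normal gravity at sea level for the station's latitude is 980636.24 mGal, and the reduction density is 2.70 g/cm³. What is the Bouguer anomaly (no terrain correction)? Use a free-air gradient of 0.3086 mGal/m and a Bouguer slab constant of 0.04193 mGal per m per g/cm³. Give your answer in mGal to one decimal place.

Free-air correction = 0.3086 × 2939.4 = 907.10 mGal
Free-air anomaly = 980269.51 − 980636.24 + (907.10) = 540.37 mGal
Bouguer slab correction = 0.04193 × 2.70 × 2939.4 = 332.77 mGal
Simple Bouguer anomaly = 540.37 − (332.77) = 207.60 mGal

207.6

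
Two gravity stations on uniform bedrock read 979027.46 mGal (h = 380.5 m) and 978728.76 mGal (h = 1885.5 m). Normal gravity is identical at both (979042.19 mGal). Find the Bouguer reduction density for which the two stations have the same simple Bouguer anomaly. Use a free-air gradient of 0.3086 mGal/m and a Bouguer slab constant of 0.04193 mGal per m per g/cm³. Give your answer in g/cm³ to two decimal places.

Δg_obs = 978728.76 − 979027.46 = -298.70 mGal over Δh = 1885.5 − 380.5 = 1505.0 m
Equal Bouguer anomalies ⇒ Δg_obs + (0.3086 − 0.04193ρ)·Δh = 0
0.3086 − 0.04193ρ = −Δg_obs/Δh = 0.19847
ρ = (0.3086 − 0.19847) / 0.04193 = 2.63 g/cm³

2.63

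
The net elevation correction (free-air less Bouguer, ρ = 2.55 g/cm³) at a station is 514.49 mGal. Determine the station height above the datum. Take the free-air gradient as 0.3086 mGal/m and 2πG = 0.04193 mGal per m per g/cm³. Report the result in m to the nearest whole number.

2551

Combined gradient = 0.3086 − 0.04193 × 2.55 = 0.2016785 mGal/m
h = 514.49 / 0.2016785 = 2551.04 m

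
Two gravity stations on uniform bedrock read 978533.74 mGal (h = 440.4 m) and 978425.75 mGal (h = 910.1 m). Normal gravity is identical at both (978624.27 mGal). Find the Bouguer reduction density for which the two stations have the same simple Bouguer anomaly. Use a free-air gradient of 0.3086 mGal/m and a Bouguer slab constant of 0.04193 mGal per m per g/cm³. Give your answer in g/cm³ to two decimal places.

1.88

Δg_obs = 978425.75 − 978533.74 = -107.99 mGal over Δh = 910.1 − 440.4 = 469.7 m
Equal Bouguer anomalies ⇒ Δg_obs + (0.3086 − 0.04193ρ)·Δh = 0
0.3086 − 0.04193ρ = −Δg_obs/Δh = 0.22991
ρ = (0.3086 − 0.22991) / 0.04193 = 1.88 g/cm³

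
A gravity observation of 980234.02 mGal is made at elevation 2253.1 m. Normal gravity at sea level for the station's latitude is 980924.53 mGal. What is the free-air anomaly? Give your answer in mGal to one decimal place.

4.8

Free-air correction = 0.3086 × 2253.1 = 695.31 mGal
Free-air anomaly = 980234.02 − 980924.53 + (695.31) = 4.80 mGal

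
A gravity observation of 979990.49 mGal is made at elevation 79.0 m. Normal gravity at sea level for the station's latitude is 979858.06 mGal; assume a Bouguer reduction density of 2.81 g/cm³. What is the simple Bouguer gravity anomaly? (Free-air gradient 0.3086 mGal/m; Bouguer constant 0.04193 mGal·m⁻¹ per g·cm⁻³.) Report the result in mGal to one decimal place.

Free-air correction = 0.3086 × 79.0 = 24.38 mGal
Free-air anomaly = 979990.49 − 979858.06 + (24.38) = 156.81 mGal
Bouguer slab correction = 0.04193 × 2.81 × 79.0 = 9.31 mGal
Simple Bouguer anomaly = 156.81 − (9.31) = 147.50 mGal

147.5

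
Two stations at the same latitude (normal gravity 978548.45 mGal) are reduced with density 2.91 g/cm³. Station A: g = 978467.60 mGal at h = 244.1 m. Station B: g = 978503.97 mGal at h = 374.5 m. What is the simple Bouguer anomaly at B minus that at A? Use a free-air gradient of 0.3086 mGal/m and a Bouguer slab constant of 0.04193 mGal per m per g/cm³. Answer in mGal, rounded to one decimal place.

Δg_SB(A) = 978467.60 − 978548.45 + 0.3086×244.1 − 0.04193×2.91×244.1 = -35.30 mGal
Δg_SB(B) = 978503.97 − 978548.45 + 0.3086×374.5 − 0.04193×2.91×374.5 = 25.40 mGal
Difference = 25.40 − (-35.30) = 60.70 mGal

60.7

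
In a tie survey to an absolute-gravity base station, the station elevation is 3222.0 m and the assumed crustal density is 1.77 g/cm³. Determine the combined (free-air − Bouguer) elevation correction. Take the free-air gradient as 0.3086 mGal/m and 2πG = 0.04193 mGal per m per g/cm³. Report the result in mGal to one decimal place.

Combined gradient = 0.3086 − 0.04193 × 1.77 = 0.2343839 mGal/m
Combined elevation correction = 0.2343839 × 3222.0 = 755.2 mGal

755.2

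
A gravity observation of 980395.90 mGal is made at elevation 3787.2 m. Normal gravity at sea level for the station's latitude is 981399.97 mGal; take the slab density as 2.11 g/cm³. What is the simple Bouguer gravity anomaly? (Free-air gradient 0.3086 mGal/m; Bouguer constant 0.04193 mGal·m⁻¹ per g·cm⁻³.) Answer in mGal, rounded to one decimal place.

-170.4

Free-air correction = 0.3086 × 3787.2 = 1168.73 mGal
Free-air anomaly = 980395.90 − 981399.97 + (1168.73) = 164.66 mGal
Bouguer slab correction = 0.04193 × 2.11 × 3787.2 = 335.06 mGal
Simple Bouguer anomaly = 164.66 − (335.06) = -170.40 mGal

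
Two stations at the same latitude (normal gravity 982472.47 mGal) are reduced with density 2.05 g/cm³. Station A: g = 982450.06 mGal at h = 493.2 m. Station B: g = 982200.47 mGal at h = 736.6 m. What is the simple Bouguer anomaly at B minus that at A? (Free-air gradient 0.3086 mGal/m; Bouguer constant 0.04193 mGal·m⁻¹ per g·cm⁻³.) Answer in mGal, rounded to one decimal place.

-195.4

Δg_SB(A) = 982450.06 − 982472.47 + 0.3086×493.2 − 0.04193×2.05×493.2 = 87.40 mGal
Δg_SB(B) = 982200.47 − 982472.47 + 0.3086×736.6 − 0.04193×2.05×736.6 = -108.00 mGal
Difference = -108.00 − (87.40) = -195.40 mGal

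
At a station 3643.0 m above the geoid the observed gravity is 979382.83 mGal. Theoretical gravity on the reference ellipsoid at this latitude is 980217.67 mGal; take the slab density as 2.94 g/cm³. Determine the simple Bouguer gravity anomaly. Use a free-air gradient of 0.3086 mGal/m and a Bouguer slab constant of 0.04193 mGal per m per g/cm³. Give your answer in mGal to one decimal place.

Free-air correction = 0.3086 × 3643.0 = 1124.23 mGal
Free-air anomaly = 979382.83 − 980217.67 + (1124.23) = 289.39 mGal
Bouguer slab correction = 0.04193 × 2.94 × 3643.0 = 449.09 mGal
Simple Bouguer anomaly = 289.39 − (449.09) = -159.70 mGal

-159.7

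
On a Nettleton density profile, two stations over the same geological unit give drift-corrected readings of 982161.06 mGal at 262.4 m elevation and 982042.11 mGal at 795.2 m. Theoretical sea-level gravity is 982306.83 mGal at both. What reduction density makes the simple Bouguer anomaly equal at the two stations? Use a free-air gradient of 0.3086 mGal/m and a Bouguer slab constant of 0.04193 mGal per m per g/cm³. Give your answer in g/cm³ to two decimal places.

2.04

Δg_obs = 982042.11 − 982161.06 = -118.95 mGal over Δh = 795.2 − 262.4 = 532.8 m
Equal Bouguer anomalies ⇒ Δg_obs + (0.3086 − 0.04193ρ)·Δh = 0
0.3086 − 0.04193ρ = −Δg_obs/Δh = 0.22325
ρ = (0.3086 − 0.22325) / 0.04193 = 2.04 g/cm³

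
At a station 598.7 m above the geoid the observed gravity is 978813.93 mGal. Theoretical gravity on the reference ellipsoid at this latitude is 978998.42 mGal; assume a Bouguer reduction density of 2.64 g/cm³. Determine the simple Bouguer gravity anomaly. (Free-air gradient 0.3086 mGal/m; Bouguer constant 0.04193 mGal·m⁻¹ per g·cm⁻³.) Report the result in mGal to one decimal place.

-66.0

Free-air correction = 0.3086 × 598.7 = 184.76 mGal
Free-air anomaly = 978813.93 − 978998.42 + (184.76) = 0.27 mGal
Bouguer slab correction = 0.04193 × 2.64 × 598.7 = 66.27 mGal
Simple Bouguer anomaly = 0.27 − (66.27) = -66.00 mGal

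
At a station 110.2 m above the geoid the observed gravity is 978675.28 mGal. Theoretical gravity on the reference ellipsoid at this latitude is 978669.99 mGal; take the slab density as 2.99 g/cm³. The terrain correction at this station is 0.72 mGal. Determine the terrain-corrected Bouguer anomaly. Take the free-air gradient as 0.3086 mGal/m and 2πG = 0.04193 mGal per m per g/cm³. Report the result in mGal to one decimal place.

26.2

Free-air correction = 0.3086 × 110.2 = 34.01 mGal
Free-air anomaly = 978675.28 − 978669.99 + (34.01) = 39.30 mGal
Bouguer slab correction = 0.04193 × 2.99 × 110.2 = 13.82 mGal
Simple Bouguer anomaly = 39.30 − (13.82) = 25.48 mGal
Complete Bouguer anomaly = 25.48 + 0.72 = 26.20 mGal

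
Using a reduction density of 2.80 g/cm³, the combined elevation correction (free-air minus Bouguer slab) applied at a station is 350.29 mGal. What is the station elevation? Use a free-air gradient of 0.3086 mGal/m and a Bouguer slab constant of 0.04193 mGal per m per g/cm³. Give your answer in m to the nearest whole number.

1832

Combined gradient = 0.3086 − 0.04193 × 2.80 = 0.1911960 mGal/m
h = 350.29 / 0.1911960 = 1832.10 m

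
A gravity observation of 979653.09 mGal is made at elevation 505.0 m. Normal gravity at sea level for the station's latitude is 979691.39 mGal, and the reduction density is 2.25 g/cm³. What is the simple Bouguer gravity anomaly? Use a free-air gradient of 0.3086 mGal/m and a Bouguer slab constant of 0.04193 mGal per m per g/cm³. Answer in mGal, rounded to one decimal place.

Free-air correction = 0.3086 × 505.0 = 155.84 mGal
Free-air anomaly = 979653.09 − 979691.39 + (155.84) = 117.54 mGal
Bouguer slab correction = 0.04193 × 2.25 × 505.0 = 47.64 mGal
Simple Bouguer anomaly = 117.54 − (47.64) = 69.90 mGal

69.9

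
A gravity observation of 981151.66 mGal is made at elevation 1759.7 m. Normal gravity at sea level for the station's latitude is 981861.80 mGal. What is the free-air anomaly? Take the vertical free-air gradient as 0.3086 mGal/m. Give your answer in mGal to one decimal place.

-167.1

Free-air correction = 0.3086 × 1759.7 = 543.04 mGal
Free-air anomaly = 981151.66 − 981861.80 + (543.04) = -167.10 mGal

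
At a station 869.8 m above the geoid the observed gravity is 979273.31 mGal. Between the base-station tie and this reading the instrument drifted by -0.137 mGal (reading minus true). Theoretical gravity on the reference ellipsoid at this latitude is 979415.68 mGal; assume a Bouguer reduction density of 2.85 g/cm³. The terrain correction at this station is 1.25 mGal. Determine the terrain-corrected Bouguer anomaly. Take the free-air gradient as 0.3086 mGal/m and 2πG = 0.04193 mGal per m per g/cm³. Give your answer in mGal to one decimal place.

23.5

Drift-corrected reading = 979273.31 − (-0.137) = 979273.447 mGal
Free-air correction = 0.3086 × 869.8 = 268.42 mGal
Free-air anomaly = 979273.447 − 979415.68 + (268.42) = 126.187 mGal
Bouguer slab correction = 0.04193 × 2.85 × 869.8 = 103.94 mGal
Simple Bouguer anomaly = 126.187 − (103.94) = 22.247 mGal
Complete Bouguer anomaly = 22.247 + 1.25 = 23.497 mGal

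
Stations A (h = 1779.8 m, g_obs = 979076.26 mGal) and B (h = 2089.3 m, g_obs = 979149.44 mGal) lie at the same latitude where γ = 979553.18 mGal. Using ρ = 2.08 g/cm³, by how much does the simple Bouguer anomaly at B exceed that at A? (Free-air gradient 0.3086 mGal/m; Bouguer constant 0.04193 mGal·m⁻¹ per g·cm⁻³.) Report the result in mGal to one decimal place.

Δg_SB(A) = 979076.26 − 979553.18 + 0.3086×1779.8 − 0.04193×2.08×1779.8 = -82.90 mGal
Δg_SB(B) = 979149.44 − 979553.18 + 0.3086×2089.3 − 0.04193×2.08×2089.3 = 58.80 mGal
Difference = 58.80 − (-82.90) = 141.70 mGal

141.7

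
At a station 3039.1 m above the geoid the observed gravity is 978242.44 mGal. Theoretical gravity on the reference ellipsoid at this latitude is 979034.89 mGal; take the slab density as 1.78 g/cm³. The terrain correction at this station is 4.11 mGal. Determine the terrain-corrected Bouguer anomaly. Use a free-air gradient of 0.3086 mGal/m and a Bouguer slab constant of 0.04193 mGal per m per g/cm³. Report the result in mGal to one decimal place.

-77.3

Free-air correction = 0.3086 × 3039.1 = 937.87 mGal
Free-air anomaly = 978242.44 − 979034.89 + (937.87) = 145.42 mGal
Bouguer slab correction = 0.04193 × 1.78 × 3039.1 = 226.82 mGal
Simple Bouguer anomaly = 145.42 − (226.82) = -81.40 mGal
Complete Bouguer anomaly = -81.40 + 4.11 = -77.29 mGal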